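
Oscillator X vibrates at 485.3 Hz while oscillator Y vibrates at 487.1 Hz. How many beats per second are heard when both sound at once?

Beats arise from superposition of two nearby frequencies; the beat rate is |f₁ − f₂|.
|485.3 − 487.1| = 1.8 Hz.

1.8 Hz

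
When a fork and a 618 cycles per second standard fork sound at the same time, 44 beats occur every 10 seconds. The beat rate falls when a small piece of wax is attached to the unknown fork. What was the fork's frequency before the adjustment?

622.4 Hz

Beat frequency = 44/10 = 4.4 Hz.
|f − 618| = 4.4, so the fork was at either 613.6 Hz or 622.4 Hz.
Loading a fork with wax lowers its frequency; the adjustment lowers the fork's frequency.
The beat rate fell, so the adjustment moved the fork toward 618 Hz — it must have started above the reference.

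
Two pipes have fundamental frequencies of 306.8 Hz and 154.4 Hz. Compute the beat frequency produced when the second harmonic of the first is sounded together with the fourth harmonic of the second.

Second harmonic of the first: 2·306.8 = 613.6 Hz.
Fourth harmonic of the second: 4·154.4 = 617.6 Hz.
f_beat = |613.6 − 617.6| = 4.0 Hz.

4.0 Hz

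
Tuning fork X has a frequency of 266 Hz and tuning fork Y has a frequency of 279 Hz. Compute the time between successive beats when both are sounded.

0.077 s

f_beat = |266 − 279| = 13 Hz.
Beat period T = 1 / f_beat = 1 / 13 s.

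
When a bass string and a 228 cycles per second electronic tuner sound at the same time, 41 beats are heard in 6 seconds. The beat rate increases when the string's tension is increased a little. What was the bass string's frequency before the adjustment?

Beat frequency = 41/6 = 6.8333 Hz.
|f − 228| = 6.8333, so the bass string was at either 221.1667 Hz or 234.8333 Hz.
Higher tension means higher frequency; the adjustment raises the bass string's frequency.
The beat rate rose, so the adjustment moved the bass string further from 228 Hz — it was already above the reference.

234.8333 Hz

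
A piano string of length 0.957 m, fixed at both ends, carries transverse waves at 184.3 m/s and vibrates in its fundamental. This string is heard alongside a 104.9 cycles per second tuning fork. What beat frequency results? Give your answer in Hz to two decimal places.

8.61 Hz

For a string fixed at both ends, f_n = n·v/(2L) = 1·184.3/(2·0.957) = 96.2905 Hz.
f_beat = |96.2905 − 104.9| = 8.61 Hz.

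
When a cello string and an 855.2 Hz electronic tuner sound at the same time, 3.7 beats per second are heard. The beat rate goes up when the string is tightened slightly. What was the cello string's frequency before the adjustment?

858.9 Hz

|f − 855.2| = 3.7, so the cello string was at either 851.5 Hz or 858.9 Hz.
Increasing tension raises a string's frequency; the adjustment raises the cello string's frequency.
The beat rate rose, so the adjustment moved the cello string further from 855.2 Hz — it was already above the reference.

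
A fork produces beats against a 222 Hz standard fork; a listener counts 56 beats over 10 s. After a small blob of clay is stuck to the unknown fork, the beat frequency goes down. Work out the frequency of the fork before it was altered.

227.6 Hz

Beat frequency = 56/10 = 5.6 Hz.
|f − 222| = 5.6, so the fork was at either 216.4 Hz or 227.6 Hz.
Adding mass to a fork lowers its frequency; the adjustment lowers the fork's frequency.
The beat rate fell, so the adjustment moved the fork toward 222 Hz — it must have started above the reference.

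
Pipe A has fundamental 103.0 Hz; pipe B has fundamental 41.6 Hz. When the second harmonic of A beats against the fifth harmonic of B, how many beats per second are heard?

Second harmonic of the first: 2·103.0 = 206.0 Hz.
Fifth harmonic of the second: 5·41.6 = 208.0 Hz.
f_beat = |206.0 − 208.0| = 2.0 Hz.

2.0 Hz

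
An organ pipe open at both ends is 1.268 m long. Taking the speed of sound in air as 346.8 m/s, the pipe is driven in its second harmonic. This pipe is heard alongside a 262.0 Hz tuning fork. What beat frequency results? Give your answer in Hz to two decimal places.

11.50 Hz

Open pipe: f_n = n·v/(2L) = 2·346.8/(2·1.268) = 273.5016 Hz.
f_beat = |273.5016 − 262.0| = 11.50 Hz.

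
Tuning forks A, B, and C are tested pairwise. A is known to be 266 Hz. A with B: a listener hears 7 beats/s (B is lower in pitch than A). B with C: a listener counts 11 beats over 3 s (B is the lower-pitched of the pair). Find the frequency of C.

B is below A, so f_B = 266 − 7 = 259 Hz.
B–C: Beat frequency = 11/3 = 3.6667 Hz.
C is above B, so f_C = 259 + 3.6667 = 262.6667 Hz.

262.6667 Hz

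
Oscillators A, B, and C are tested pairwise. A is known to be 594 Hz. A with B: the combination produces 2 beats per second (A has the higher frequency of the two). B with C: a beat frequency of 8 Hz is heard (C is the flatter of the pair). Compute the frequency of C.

584 Hz

B is below A, so f_B = 594 − 2 = 592 Hz.
C is below B, so f_C = 592 − 8 = 584 Hz.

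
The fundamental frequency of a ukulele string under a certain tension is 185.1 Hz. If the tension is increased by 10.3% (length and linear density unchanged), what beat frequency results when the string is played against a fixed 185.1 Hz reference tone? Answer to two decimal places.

For a string, f ∝ √T, so the new frequency is 185.1·√1.103 = 194.3991 Hz.
f_beat = |194.3991 − 185.1| = 9.30 Hz.

9.30 Hz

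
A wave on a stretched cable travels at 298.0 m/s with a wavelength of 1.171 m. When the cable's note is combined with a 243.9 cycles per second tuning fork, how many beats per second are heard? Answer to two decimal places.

Source frequency f = v/λ = 298.0/1.171 = 254.4833 Hz.
f_beat = |254.4833 − 243.9| = 10.58 Hz.

10.58 Hz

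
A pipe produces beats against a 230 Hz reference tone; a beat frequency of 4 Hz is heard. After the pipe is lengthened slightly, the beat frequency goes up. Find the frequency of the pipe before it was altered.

226 Hz

|f − 230| = 4, so the pipe was at either 226 Hz or 234 Hz.
A longer pipe has a lower fundamental; the adjustment lowers the pipe's frequency.
The beat rate rose, so the adjustment moved the pipe further from 230 Hz — it was already below the reference.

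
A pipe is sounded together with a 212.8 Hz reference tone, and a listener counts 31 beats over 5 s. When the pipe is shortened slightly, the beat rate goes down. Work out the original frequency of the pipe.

206.6 Hz

Beat frequency = 31/5 = 6.2 Hz.
|f − 212.8| = 6.2, so the pipe was at either 206.6 Hz or 219 Hz.
A shorter pipe has a higher fundamental; the adjustment raises the pipe's frequency.
The beat rate fell, so the adjustment moved the pipe toward 212.8 Hz — it must have started below the reference.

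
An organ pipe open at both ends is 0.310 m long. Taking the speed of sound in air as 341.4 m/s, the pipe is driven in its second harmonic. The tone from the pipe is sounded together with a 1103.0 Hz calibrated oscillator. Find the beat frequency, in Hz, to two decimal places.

Open pipe: f_n = n·v/(2L) = 2·341.4/(2·0.310) = 1101.2903 Hz.
f_beat = |1101.2903 − 1103.0| = 1.71 Hz.

1.71 Hz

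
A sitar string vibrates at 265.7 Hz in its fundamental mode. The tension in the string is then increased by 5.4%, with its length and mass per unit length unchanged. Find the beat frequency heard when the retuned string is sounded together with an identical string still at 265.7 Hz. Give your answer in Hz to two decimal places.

7.08 Hz

For a string, f ∝ √T, so the new frequency is 265.7·√1.054 = 272.7796 Hz.
f_beat = |272.7796 − 265.7| = 7.08 Hz.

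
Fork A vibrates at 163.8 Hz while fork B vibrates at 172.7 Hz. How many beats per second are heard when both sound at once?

8.9 Hz

The beat frequency equals the magnitude of the frequency difference.
|163.8 − 172.7| = 8.9 Hz.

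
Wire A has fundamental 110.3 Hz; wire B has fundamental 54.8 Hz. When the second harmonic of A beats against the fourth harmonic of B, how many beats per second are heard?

Second harmonic of the first: 2·110.3 = 220.6 Hz.
Fourth harmonic of the second: 4·54.8 = 219.2 Hz.
f_beat = |220.6 − 219.2| = 1.4 Hz.

1.4 Hz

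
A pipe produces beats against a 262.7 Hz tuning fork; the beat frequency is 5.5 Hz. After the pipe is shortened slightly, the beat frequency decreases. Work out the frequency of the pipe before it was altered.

257.2 Hz

|f − 262.7| = 5.5, so the pipe was at either 257.2 Hz or 268.2 Hz.
A shorter pipe has a higher fundamental; the adjustment raises the pipe's frequency.
The beat rate fell, so the adjustment moved the pipe toward 262.7 Hz — it must have started below the reference.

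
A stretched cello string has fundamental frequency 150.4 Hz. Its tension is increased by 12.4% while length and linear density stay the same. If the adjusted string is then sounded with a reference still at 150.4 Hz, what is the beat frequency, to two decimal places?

9.05 Hz

For a string, f ∝ √T, so the new frequency is 150.4·√1.124 = 159.4524 Hz.
f_beat = |159.4524 − 150.4| = 9.05 Hz.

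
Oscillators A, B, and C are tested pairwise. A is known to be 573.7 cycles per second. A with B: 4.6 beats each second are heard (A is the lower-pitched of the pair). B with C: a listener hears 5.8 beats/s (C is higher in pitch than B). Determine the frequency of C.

B is above A, so f_B = 573.7 + 4.6 = 578.3 Hz.
C is above B, so f_C = 578.3 + 5.8 = 584.1 Hz.

584.1 Hz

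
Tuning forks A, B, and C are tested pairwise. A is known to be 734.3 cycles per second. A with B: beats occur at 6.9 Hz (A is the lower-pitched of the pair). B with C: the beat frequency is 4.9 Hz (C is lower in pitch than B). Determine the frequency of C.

B is above A, so f_B = 734.3 + 6.9 = 741.2 Hz.
C is below B, so f_C = 741.2 − 4.9 = 736.3 Hz.

736.3 Hz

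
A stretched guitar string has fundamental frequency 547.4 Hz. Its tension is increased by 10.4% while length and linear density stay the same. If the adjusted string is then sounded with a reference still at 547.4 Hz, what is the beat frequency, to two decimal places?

27.76 Hz

For a string, f ∝ √T, so the new frequency is 547.4·√1.104 = 575.1609 Hz.
f_beat = |575.1609 − 547.4| = 27.76 Hz.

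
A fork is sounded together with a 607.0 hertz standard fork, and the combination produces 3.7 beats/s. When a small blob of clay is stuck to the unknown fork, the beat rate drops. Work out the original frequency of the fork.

|f − 607.0| = 3.7, so the fork was at either 603.3 Hz or 610.7 Hz.
Adding mass to a fork lowers its frequency; the adjustment lowers the fork's frequency.
The beat rate fell, so the adjustment moved the fork toward 607.0 Hz — it must have started above the reference.

610.7 Hz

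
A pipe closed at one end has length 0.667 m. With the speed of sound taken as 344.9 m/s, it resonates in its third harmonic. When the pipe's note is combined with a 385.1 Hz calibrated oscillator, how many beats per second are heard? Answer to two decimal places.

2.72 Hz

Closed pipe (odd harmonics): f_n = n·v/(4L) = 3·344.9/(4·0.667) = 387.8186 Hz.
f_beat = |387.8186 − 385.1| = 2.72 Hz.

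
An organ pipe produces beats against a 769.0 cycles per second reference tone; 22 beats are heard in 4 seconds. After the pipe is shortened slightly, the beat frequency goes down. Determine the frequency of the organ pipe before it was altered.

Beat frequency = 22/4 = 5.5 Hz.
|f − 769.0| = 5.5, so the organ pipe was at either 763.5 Hz or 774.5 Hz.
A shorter pipe has a higher fundamental; the adjustment raises the organ pipe's frequency.
The beat rate fell, so the adjustment moved the organ pipe toward 769.0 Hz — it must have started below the reference.

763.5 Hz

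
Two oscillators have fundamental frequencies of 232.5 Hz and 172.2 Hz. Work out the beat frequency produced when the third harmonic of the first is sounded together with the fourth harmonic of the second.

Third harmonic of the first: 3·232.5 = 697.5 Hz.
Fourth harmonic of the second: 4·172.2 = 688.8 Hz.
f_beat = |697.5 − 688.8| = 8.7 Hz.

8.7 Hz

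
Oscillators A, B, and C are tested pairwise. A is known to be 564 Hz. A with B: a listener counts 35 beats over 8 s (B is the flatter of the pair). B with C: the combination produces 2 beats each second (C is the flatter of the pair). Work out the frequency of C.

557.625 Hz

A–B: Beat frequency = 35/8 = 4.375 Hz.
B is below A, so f_B = 564 − 4.375 = 559.625 Hz.
C is below B, so f_C = 559.625 − 2 = 557.625 Hz.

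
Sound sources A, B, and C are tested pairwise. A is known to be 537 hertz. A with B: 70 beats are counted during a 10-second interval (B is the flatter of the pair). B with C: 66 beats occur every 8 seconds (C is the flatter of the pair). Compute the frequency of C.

521.75 Hz

A–B: Beat frequency = 70/10 = 7 Hz.
B is below A, so f_B = 537 − 7 = 530 Hz.
B–C: Beat frequency = 66/8 = 8.25 Hz.
C is below B, so f_C = 530 − 8.25 = 521.75 Hz.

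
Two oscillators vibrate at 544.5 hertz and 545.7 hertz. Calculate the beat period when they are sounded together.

f_beat = |544.5 − 545.7| = 1.2 Hz.
Beat period T = 1 / f_beat = 1 / 1.2 s.

0.833 s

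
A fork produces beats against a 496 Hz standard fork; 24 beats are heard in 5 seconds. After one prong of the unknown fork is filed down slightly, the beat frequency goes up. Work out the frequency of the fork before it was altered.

Beat frequency = 24/5 = 4.8 Hz.
|f − 496| = 4.8, so the fork was at either 491.2 Hz or 500.8 Hz.
Filing a prong removes mass and raises the fork's frequency; the adjustment raises the fork's frequency.
The beat rate rose, so the adjustment moved the fork further from 496 Hz — it was already above the reference.

500.8 Hz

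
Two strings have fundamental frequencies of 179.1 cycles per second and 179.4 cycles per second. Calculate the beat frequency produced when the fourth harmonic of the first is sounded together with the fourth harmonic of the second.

1.2 Hz

Fourth harmonic of the first: 4·179.1 = 716.4 Hz.
Fourth harmonic of the second: 4·179.4 = 717.6 Hz.
f_beat = |716.4 − 717.6| = 1.2 Hz.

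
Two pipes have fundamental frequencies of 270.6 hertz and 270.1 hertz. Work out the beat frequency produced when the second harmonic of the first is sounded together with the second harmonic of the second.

1.0 Hz

Second harmonic of the first: 2·270.6 = 541.2 Hz.
Second harmonic of the second: 2·270.1 = 540.2 Hz.
f_beat = |541.2 − 540.2| = 1.0 Hz.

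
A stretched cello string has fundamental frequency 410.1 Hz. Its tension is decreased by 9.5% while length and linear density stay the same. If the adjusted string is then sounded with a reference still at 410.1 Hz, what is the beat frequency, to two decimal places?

19.97 Hz

For a string, f ∝ √T, so the new frequency is 410.1·√0.905 = 390.1342 Hz.
f_beat = |390.1342 − 410.1| = 19.97 Hz.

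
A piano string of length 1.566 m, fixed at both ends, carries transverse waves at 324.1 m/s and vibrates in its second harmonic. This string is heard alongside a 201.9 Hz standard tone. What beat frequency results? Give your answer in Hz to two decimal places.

For a string fixed at both ends, f_n = n·v/(2L) = 2·324.1/(2·1.566) = 206.9604 Hz.
f_beat = |206.9604 − 201.9| = 5.06 Hz.

5.06 Hz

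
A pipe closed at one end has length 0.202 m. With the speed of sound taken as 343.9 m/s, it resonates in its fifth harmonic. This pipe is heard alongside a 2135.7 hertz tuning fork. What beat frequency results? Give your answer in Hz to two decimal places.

Closed pipe (odd harmonics): f_n = n·v/(4L) = 5·343.9/(4·0.202) = 2128.0941 Hz.
f_beat = |2128.0941 − 2135.7| = 7.61 Hz.

7.61 Hz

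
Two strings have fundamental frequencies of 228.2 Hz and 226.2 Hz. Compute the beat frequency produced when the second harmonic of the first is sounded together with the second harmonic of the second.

Second harmonic of the first: 2·228.2 = 456.4 Hz.
Second harmonic of the second: 2·226.2 = 452.4 Hz.
f_beat = |456.4 − 452.4| = 4.0 Hz.

4.0 Hz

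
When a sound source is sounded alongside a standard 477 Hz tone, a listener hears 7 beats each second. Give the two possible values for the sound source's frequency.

|f − 477| = 7, so f = 477 ± 7.

470 Hz or 484 Hz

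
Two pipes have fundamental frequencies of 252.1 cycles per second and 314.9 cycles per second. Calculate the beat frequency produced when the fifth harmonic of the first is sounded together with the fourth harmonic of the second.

Fifth harmonic of the first: 5·252.1 = 1260.5 Hz.
Fourth harmonic of the second: 4·314.9 = 1259.6 Hz.
f_beat = |1260.5 − 1259.6| = 0.9 Hz.

0.9 Hz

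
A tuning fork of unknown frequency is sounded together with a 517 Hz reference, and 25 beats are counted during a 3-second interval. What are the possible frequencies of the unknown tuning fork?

Beat frequency = 25/3 = 8.3333 Hz.
|f − 517| = 8.3333, so f = 517 ± 8.3333.

508.6667 Hz or 525.3333 Hz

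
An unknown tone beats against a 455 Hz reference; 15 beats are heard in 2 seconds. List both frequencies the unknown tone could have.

447.5 Hz or 462.5 Hz

Beat frequency = 15/2 = 7.5 Hz.
|f − 455| = 7.5, so f = 455 ± 7.5.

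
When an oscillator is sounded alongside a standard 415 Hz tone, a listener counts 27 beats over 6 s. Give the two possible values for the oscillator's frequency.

410.5 Hz or 419.5 Hz

Beat frequency = 27/6 = 4.5 Hz.
|f − 415| = 4.5, so f = 415 ± 4.5.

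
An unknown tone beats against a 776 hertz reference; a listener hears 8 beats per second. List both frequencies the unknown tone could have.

|f − 776| = 8, so f = 776 ± 8.

768 Hz or 784 Hz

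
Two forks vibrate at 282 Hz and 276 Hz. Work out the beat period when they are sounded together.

f_beat = |282 − 276| = 6 Hz.
Beat period T = 1 / f_beat = 1 / 6 s.

0.167 s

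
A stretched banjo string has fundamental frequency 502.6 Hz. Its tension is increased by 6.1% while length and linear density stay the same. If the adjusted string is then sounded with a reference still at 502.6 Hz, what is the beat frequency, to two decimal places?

For a string, f ∝ √T, so the new frequency is 502.6·√1.061 = 517.7024 Hz.
f_beat = |517.7024 − 502.6| = 15.10 Hz.

15.10 Hz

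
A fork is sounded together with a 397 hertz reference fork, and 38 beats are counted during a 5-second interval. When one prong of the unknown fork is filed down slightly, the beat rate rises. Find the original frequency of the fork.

404.6 Hz

Beat frequency = 38/5 = 7.6 Hz.
|f − 397| = 7.6, so the fork was at either 389.4 Hz or 404.6 Hz.
Filing a prong removes mass and raises the fork's frequency; the adjustment raises the fork's frequency.
The beat rate rose, so the adjustment moved the fork further from 397 Hz — it was already above the reference.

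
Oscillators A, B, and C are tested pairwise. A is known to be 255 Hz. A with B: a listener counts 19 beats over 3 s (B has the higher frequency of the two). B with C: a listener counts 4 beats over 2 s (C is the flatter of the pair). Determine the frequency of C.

259.3333 Hz

A–B: Beat frequency = 19/3 = 6.3333 Hz.
B is above A, so f_B = 255 + 6.3333 = 261.3333 Hz.
B–C: Beat frequency = 4/2 = 2 Hz.
C is below B, so f_C = 261.3333 − 2 = 259.3333 Hz.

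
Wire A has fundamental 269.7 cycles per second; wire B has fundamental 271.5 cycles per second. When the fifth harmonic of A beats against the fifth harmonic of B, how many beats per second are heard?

Fifth harmonic of the first: 5·269.7 = 1348.5 Hz.
Fifth harmonic of the second: 5·271.5 = 1357.5 Hz.
f_beat = |1348.5 − 1357.5| = 9.0 Hz.

9.0 Hz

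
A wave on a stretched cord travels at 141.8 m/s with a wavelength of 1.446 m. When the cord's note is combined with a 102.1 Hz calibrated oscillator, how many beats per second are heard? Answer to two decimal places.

Source frequency f = v/λ = 141.8/1.446 = 98.0636 Hz.
f_beat = |98.0636 − 102.1| = 4.04 Hz.

4.04 Hz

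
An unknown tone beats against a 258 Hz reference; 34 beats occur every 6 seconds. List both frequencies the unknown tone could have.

252.3333 Hz or 263.6667 Hz

Beat frequency = 34/6 = 5.6667 Hz.
|f − 258| = 5.6667, so f = 258 ± 5.6667.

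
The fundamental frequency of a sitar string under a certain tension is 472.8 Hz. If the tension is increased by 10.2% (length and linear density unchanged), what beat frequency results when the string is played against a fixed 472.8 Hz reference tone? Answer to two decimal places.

For a string, f ∝ √T, so the new frequency is 472.8·√1.102 = 496.3274 Hz.
f_beat = |496.3274 − 472.8| = 23.53 Hz.

23.53 Hz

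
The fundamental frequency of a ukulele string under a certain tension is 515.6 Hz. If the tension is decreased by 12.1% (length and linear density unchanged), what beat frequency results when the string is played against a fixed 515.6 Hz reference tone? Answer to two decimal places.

For a string, f ∝ √T, so the new frequency is 515.6·√0.879 = 483.4008 Hz.
f_beat = |483.4008 − 515.6| = 32.20 Hz.

32.20 Hz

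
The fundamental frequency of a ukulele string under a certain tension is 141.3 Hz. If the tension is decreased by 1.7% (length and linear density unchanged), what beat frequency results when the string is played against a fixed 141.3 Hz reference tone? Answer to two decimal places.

1.21 Hz

For a string, f ∝ √T, so the new frequency is 141.3·√0.983 = 140.0938 Hz.
f_beat = |140.0938 − 141.3| = 1.21 Hz.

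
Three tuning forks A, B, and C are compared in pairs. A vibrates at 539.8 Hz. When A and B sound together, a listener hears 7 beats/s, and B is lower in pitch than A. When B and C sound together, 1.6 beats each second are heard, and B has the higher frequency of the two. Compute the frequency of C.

531.2 Hz

B is below A, so f_B = 539.8 − 7 = 532.8 Hz.
C is below B, so f_C = 532.8 − 1.6 = 531.2 Hz.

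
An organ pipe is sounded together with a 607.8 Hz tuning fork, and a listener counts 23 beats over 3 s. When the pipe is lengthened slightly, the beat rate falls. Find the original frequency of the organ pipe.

615.4667 Hz

Beat frequency = 23/3 = 7.6667 Hz.
|f − 607.8| = 7.6667, so the organ pipe was at either 600.1333 Hz or 615.4667 Hz.
A longer pipe has a lower fundamental; the adjustment lowers the organ pipe's frequency.
The beat rate fell, so the adjustment moved the organ pipe toward 607.8 Hz — it must have started above the reference.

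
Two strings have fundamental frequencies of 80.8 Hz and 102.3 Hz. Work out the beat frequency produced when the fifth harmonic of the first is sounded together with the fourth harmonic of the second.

Fifth harmonic of the first: 5·80.8 = 404.0 Hz.
Fourth harmonic of the second: 4·102.3 = 409.2 Hz.
f_beat = |404.0 − 409.2| = 5.2 Hz.

5.2 Hz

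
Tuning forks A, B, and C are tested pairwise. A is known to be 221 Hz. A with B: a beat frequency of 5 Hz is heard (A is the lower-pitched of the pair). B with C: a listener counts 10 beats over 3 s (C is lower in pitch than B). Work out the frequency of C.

222.6667 Hz

B is above A, so f_B = 221 + 5 = 226 Hz.
B–C: Beat frequency = 10/3 = 3.3333 Hz.
C is below B, so f_C = 226 − 3.3333 = 222.6667 Hz.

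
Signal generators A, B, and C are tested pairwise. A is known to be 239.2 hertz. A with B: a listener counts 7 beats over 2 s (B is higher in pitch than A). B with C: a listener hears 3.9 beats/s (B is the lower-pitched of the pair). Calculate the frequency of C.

A–B: Beat frequency = 7/2 = 3.5 Hz.
B is above A, so f_B = 239.2 + 3.5 = 242.7 Hz.
C is above B, so f_C = 242.7 + 3.9 = 246.6 Hz.

246.6 Hz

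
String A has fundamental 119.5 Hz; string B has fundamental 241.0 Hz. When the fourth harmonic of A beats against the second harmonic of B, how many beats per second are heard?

4.0 Hz

Fourth harmonic of the first: 4·119.5 = 478.0 Hz.
Second harmonic of the second: 2·241.0 = 482.0 Hz.
f_beat = |478.0 − 482.0| = 4.0 Hz.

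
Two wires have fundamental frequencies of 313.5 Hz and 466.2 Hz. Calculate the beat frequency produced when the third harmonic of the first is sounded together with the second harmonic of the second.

8.1 Hz

Third harmonic of the first: 3·313.5 = 940.5 Hz.
Second harmonic of the second: 2·466.2 = 932.4 Hz.
f_beat = |940.5 − 932.4| = 8.1 Hz.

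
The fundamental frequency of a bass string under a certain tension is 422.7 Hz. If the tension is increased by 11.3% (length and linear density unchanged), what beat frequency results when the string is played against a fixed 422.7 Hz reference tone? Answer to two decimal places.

For a string, f ∝ √T, so the new frequency is 422.7·√1.113 = 445.9435 Hz.
f_beat = |445.9435 − 422.7| = 23.24 Hz.

23.24 Hz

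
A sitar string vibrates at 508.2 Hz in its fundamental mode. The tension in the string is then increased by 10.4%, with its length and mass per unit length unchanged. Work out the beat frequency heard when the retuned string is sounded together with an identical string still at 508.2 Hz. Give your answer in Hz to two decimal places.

25.77 Hz

For a string, f ∝ √T, so the new frequency is 508.2·√1.104 = 533.9729 Hz.
f_beat = |533.9729 − 508.2| = 25.77 Hz.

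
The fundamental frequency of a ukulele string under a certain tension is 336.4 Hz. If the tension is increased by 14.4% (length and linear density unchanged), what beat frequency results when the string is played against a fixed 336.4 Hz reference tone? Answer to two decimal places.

For a string, f ∝ √T, so the new frequency is 336.4·√1.144 = 359.8065 Hz.
f_beat = |359.8065 − 336.4| = 23.41 Hz.

23.41 Hz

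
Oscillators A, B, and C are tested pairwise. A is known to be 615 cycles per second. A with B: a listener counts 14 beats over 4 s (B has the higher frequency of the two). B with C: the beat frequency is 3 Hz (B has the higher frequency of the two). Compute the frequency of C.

A–B: Beat frequency = 14/4 = 3.5 Hz.
B is above A, so f_B = 615 + 3.5 = 618.5 Hz.
C is below B, so f_C = 618.5 − 3 = 615.5 Hz.

615.5 Hz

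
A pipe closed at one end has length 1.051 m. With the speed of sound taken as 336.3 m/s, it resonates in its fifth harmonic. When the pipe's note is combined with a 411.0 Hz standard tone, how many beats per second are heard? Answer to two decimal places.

11.02 Hz

Closed pipe (odd harmonics): f_n = n·v/(4L) = 5·336.3/(4·1.051) = 399.9762 Hz.
f_beat = |399.9762 − 411.0| = 11.02 Hz.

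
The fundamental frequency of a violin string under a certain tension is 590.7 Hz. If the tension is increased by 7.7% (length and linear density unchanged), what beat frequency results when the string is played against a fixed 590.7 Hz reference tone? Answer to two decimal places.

For a string, f ∝ √T, so the new frequency is 590.7·√1.077 = 613.0203 Hz.
f_beat = |613.0203 − 590.7| = 22.32 Hz.

22.32 Hz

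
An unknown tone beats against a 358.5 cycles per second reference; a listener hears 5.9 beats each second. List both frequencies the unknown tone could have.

|f − 358.5| = 5.9, so f = 358.5 ± 5.9.

352.6 Hz or 364.4 Hz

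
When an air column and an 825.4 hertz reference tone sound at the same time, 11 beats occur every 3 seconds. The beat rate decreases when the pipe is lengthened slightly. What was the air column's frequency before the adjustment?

Beat frequency = 11/3 = 3.6667 Hz.
|f − 825.4| = 3.6667, so the air column was at either 821.7333 Hz or 829.0667 Hz.
A longer pipe has a lower fundamental; the adjustment lowers the air column's frequency.
The beat rate fell, so the adjustment moved the air column toward 825.4 Hz — it must have started above the reference.

829.0667 Hz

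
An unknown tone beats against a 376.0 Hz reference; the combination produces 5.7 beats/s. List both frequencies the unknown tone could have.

370.3 Hz or 381.7 Hz

|f − 376.0| = 5.7, so f = 376.0 ± 5.7.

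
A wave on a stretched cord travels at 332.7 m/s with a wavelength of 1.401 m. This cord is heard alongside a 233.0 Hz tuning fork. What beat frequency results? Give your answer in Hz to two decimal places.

4.47 Hz

Source frequency f = v/λ = 332.7/1.401 = 237.4732 Hz.
f_beat = |237.4732 − 233.0| = 4.47 Hz.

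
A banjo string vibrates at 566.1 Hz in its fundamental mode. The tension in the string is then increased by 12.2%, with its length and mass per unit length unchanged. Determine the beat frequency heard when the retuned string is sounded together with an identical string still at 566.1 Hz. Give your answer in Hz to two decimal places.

For a string, f ∝ √T, so the new frequency is 566.1·√1.122 = 599.6386 Hz.
f_beat = |599.6386 − 566.1| = 33.54 Hz.

33.54 Hz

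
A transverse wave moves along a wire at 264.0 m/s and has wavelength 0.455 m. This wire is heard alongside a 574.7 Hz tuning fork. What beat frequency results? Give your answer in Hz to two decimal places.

Source frequency f = v/λ = 264.0/0.455 = 580.2198 Hz.
f_beat = |580.2198 − 574.7| = 5.52 Hz.

5.52 Hz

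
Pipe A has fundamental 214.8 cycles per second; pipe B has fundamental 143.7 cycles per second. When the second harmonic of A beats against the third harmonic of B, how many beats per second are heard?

Second harmonic of the first: 2·214.8 = 429.6 Hz.
Third harmonic of the second: 3·143.7 = 431.1 Hz.
f_beat = |429.6 − 431.1| = 1.5 Hz.

1.5 Hz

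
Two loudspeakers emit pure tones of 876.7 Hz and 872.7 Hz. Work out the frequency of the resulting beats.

4 Hz

Beats arise from superposition of two nearby frequencies; the beat rate is |f₁ − f₂|.
|876.7 − 872.7| = 4 Hz.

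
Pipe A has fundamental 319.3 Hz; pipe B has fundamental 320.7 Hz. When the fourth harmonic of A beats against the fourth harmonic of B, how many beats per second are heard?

5.6 Hz

Fourth harmonic of the first: 4·319.3 = 1277.2 Hz.
Fourth harmonic of the second: 4·320.7 = 1282.8 Hz.
f_beat = |1277.2 − 1282.8| = 5.6 Hz.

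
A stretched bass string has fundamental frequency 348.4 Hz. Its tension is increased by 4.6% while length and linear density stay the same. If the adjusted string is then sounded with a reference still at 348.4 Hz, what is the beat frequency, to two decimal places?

For a string, f ∝ √T, so the new frequency is 348.4·√1.046 = 356.3231 Hz.
f_beat = |356.3231 − 348.4| = 7.92 Hz.

7.92 Hz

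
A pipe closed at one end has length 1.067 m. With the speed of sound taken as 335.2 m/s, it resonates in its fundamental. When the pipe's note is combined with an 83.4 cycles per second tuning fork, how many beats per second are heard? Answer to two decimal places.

Closed pipe (odd harmonics): f_n = n·v/(4L) = 1·335.2/(4·1.067) = 78.5380 Hz.
f_beat = |78.5380 − 83.4| = 4.86 Hz.

4.86 Hz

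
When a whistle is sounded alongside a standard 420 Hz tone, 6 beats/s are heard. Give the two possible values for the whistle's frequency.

|f − 420| = 6, so f = 420 ± 6.

414 Hz or 426 Hz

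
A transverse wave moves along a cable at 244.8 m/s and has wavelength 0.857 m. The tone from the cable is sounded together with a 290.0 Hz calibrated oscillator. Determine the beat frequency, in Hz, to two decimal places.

Source frequency f = v/λ = 244.8/0.857 = 285.6476 Hz.
f_beat = |285.6476 − 290.0| = 4.35 Hz.

4.35 Hz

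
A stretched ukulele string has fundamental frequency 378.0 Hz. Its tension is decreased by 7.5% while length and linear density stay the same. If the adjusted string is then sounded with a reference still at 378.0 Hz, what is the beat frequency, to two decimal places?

For a string, f ∝ √T, so the new frequency is 378.0·√0.925 = 363.5488 Hz.
f_beat = |363.5488 − 378.0| = 14.45 Hz.

14.45 Hz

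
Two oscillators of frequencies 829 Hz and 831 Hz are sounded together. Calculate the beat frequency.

2 Hz

f_beat = |f₁ − f₂|.
|829 − 831| = 2 Hz.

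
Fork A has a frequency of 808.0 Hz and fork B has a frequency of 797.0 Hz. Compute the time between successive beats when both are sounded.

0.091 s

f_beat = |808.0 − 797.0| = 11 Hz.
Beat period T = 1 / f_beat = 1 / 11 s.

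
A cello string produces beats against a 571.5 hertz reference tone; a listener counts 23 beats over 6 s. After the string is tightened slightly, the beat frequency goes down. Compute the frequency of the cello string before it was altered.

567.6667 Hz

Beat frequency = 23/6 = 3.8333 Hz.
|f − 571.5| = 3.8333, so the cello string was at either 567.6667 Hz or 575.3333 Hz.
Increasing tension raises a string's frequency; the adjustment raises the cello string's frequency.
The beat rate fell, so the adjustment moved the cello string toward 571.5 Hz — it must have started below the reference.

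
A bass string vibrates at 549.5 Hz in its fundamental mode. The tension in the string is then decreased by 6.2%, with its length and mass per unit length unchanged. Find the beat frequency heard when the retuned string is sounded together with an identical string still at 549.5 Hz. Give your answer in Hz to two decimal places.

For a string, f ∝ √T, so the new frequency is 549.5·√0.938 = 532.1929 Hz.
f_beat = |532.1929 − 549.5| = 17.31 Hz.

17.31 Hz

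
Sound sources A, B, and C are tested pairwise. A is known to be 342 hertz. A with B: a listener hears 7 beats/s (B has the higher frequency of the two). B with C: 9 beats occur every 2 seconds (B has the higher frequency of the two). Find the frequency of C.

B is above A, so f_B = 342 + 7 = 349 Hz.
B–C: Beat frequency = 9/2 = 4.5 Hz.
C is below B, so f_C = 349 − 4.5 = 344.5 Hz.

344.5 Hz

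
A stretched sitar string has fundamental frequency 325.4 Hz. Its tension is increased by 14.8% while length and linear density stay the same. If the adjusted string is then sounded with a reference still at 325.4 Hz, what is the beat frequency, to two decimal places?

For a string, f ∝ √T, so the new frequency is 325.4·√1.148 = 348.6491 Hz.
f_beat = |348.6491 − 325.4| = 23.25 Hz.

23.25 Hz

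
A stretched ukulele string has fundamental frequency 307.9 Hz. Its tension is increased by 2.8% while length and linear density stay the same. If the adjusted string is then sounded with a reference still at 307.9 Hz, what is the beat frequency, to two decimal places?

For a string, f ∝ √T, so the new frequency is 307.9·√1.028 = 312.1808 Hz.
f_beat = |312.1808 − 307.9| = 4.28 Hz.

4.28 Hz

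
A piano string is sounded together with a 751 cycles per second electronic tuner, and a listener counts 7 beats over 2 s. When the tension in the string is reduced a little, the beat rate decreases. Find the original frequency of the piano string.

Beat frequency = 7/2 = 3.5 Hz.
|f − 751| = 3.5, so the piano string was at either 747.5 Hz or 754.5 Hz.
Lower tension means lower frequency; the adjustment lowers the piano string's frequency.
The beat rate fell, so the adjustment moved the piano string toward 751 Hz — it must have started above the reference.

754.5 Hz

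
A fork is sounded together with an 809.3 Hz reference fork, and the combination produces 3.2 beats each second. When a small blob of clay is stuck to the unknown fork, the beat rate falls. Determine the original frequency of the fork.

|f − 809.3| = 3.2, so the fork was at either 806.1 Hz or 812.5 Hz.
Adding mass to a fork lowers its frequency; the adjustment lowers the fork's frequency.
The beat rate fell, so the adjustment moved the fork toward 809.3 Hz — it must have started above the reference.

812.5 Hz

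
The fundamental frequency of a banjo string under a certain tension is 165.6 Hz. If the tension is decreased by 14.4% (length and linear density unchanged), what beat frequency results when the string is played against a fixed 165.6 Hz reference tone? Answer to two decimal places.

12.39 Hz

For a string, f ∝ √T, so the new frequency is 165.6·√0.856 = 153.2136 Hz.
f_beat = |153.2136 − 165.6| = 12.39 Hz.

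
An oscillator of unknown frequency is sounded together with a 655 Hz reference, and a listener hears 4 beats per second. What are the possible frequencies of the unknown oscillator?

651 Hz or 659 Hz

|f − 655| = 4, so f = 655 ± 4.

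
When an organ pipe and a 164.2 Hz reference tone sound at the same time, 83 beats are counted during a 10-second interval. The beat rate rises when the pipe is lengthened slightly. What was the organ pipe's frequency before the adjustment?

155.9 Hz

Beat frequency = 83/10 = 8.3 Hz.
|f − 164.2| = 8.3, so the organ pipe was at either 155.9 Hz or 172.5 Hz.
A longer pipe has a lower fundamental; the adjustment lowers the organ pipe's frequency.
The beat rate rose, so the adjustment moved the organ pipe further from 164.2 Hz — it was already below the reference.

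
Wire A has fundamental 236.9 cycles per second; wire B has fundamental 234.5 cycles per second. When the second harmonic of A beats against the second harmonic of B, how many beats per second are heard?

4.8 Hz

Second harmonic of the first: 2·236.9 = 473.8 Hz.
Second harmonic of the second: 2·234.5 = 469.0 Hz.
f_beat = |473.8 − 469.0| = 4.8 Hz.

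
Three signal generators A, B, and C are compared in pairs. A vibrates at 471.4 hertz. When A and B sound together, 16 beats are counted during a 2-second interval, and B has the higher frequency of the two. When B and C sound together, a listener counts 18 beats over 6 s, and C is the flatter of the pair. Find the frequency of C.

A–B: Beat frequency = 16/2 = 8 Hz.
B is above A, so f_B = 471.4 + 8 = 479.4 Hz.
B–C: Beat frequency = 18/6 = 3 Hz.
C is below B, so f_C = 479.4 − 3 = 476.4 Hz.

476.4 Hz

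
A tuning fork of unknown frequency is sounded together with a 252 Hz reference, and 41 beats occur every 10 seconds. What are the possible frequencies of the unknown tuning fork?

247.9 Hz or 256.1 Hz

Beat frequency = 41/10 = 4.1 Hz.
|f − 252| = 4.1, so f = 252 ± 4.1.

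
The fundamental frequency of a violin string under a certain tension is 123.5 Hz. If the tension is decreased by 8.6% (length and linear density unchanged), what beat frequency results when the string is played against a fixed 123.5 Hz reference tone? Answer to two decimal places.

5.43 Hz

For a string, f ∝ √T, so the new frequency is 123.5·√0.914 = 118.0701 Hz.
f_beat = |118.0701 − 123.5| = 5.43 Hz.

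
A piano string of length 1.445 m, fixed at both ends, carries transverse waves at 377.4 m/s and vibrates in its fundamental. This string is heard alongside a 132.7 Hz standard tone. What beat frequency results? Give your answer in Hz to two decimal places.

For a string fixed at both ends, f_n = n·v/(2L) = 1·377.4/(2·1.445) = 130.5882 Hz.
f_beat = |130.5882 − 132.7| = 2.11 Hz.

2.11 Hz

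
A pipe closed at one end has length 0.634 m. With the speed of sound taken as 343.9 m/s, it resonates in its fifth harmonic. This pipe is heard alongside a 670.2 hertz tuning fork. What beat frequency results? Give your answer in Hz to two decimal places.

7.84 Hz

Closed pipe (odd harmonics): f_n = n·v/(4L) = 5·343.9/(4·0.634) = 678.0363 Hz.
f_beat = |678.0363 − 670.2| = 7.84 Hz.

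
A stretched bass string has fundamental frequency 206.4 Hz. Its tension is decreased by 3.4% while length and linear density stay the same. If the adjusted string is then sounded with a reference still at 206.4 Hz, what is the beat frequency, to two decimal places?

For a string, f ∝ √T, so the new frequency is 206.4·√0.966 = 202.8609 Hz.
f_beat = |202.8609 − 206.4| = 3.54 Hz.

3.54 Hz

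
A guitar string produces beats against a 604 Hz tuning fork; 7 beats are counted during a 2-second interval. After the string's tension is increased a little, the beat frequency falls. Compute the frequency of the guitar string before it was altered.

600.5 Hz

Beat frequency = 7/2 = 3.5 Hz.
|f − 604| = 3.5, so the guitar string was at either 600.5 Hz or 607.5 Hz.
Higher tension means higher frequency; the adjustment raises the guitar string's frequency.
The beat rate fell, so the adjustment moved the guitar string toward 604 Hz — it must have started below the reference.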